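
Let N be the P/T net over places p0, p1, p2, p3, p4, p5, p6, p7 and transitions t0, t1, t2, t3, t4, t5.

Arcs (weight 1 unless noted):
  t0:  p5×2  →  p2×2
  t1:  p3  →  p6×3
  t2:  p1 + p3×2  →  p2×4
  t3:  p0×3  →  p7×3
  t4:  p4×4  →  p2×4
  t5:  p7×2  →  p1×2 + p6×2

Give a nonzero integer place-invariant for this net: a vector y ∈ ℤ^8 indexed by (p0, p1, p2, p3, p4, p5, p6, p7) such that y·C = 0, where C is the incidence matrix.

Incidence matrix C (rows=places, cols=transitions):
       t0   t1   t2   t3   t4   t5
   p0   0    0    0   -3    0    0
   p1   0    0   -1    0    0    2
   p2   2    0    4    0    4    0
   p3   0   -1   -2    0    0    0
   p4   0    0    0    0   -4    0
   p5  -2    0    0    0    0    0
   p6   0    3    0    0    0    2
   p7   0    0    0    3    0   -2

Candidate y = [0, 4, -5, -12, -5, -5, -4, 0]; check y·C column-wise:
  col t0: 4·0 + -5·2 + -12·0 + -5·0 + -5·-2 + -4·0 = 0
  col t1: 4·0 + -5·0 + -12·-1 + -5·0 + -5·0 + -4·3 = 0
  col t2: 4·-1 + -5·4 + -12·-2 + -5·0 + -5·0 + -4·0 = 0
  col t3: 0·-3 + 4·0 + -5·0 + -12·0 + -5·0 + -5·0 + -4·0 + 0·3 = 0
  col t4: 4·0 + -5·4 + -12·0 + -5·-4 + -5·0 + -4·0 = 0
  col t5: 4·2 + -5·0 + -12·0 + -5·0 + -5·0 + -4·2 + 0·-2 = 0

y = (p0:0, p1:4, p2:-5, p3:-12, p4:-5, p5:-5, p6:-4, p7:0)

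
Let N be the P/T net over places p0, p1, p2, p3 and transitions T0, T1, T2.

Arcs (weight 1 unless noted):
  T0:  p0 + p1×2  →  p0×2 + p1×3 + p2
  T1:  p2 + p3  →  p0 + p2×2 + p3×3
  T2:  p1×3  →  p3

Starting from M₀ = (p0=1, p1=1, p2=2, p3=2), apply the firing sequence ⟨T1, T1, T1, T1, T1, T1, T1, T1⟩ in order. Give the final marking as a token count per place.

(p0=9, p1=1, p2=10, p3=18)

step 1: fire T1:  (p0=1, p1=1, p2=2, p3=2) → (p0=2, p1=1, p2=3, p3=4)
step 2: fire T1:  (p0=2, p1=1, p2=3, p3=4) → (p0=3, p1=1, p2=4, p3=6)
step 3: fire T1:  (p0=3, p1=1, p2=4, p3=6) → (p0=4, p1=1, p2=5, p3=8)
step 4: fire T1:  (p0=4, p1=1, p2=5, p3=8) → (p0=5, p1=1, p2=6, p3=10)
step 5: fire T1:  (p0=5, p1=1, p2=6, p3=10) → (p0=6, p1=1, p2=7, p3=12)
step 6: fire T1:  (p0=6, p1=1, p2=7, p3=12) → (p0=7, p1=1, p2=8, p3=14)
step 7: fire T1:  (p0=7, p1=1, p2=8, p3=14) → (p0=8, p1=1, p2=9, p3=16)
step 8: fire T1:  (p0=8, p1=1, p2=9, p3=16) → (p0=9, p1=1, p2=10, p3=18)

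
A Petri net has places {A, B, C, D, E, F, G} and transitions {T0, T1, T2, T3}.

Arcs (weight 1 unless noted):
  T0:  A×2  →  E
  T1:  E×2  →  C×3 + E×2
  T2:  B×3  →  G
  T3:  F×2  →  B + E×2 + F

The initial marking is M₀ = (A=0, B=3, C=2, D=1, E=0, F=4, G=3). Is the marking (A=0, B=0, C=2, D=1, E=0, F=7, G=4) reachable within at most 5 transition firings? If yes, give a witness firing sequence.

NO — not reachable within 5 firings

depth 0: 1 marking
depth 1: 3 markings reached so far
depth 2: 6 markings reached so far
depth 3: 11 markings reached so far
depth 4: 17 markings reached so far
depth 5: 24 markings reached so far
target is not among the 24 markings reachable within 5 steps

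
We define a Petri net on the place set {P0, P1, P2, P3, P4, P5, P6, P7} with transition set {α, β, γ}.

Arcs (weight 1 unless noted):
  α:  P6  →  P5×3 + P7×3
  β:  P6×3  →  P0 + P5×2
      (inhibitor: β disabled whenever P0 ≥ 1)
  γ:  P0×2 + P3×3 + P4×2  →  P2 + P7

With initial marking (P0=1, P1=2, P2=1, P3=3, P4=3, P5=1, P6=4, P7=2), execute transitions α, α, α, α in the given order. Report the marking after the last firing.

step 1: fire α:  (P0=1, P1=2, P2=1, P3=3, P4=3, P5=1, P6=4, P7=2) → (P0=1, P1=2, P2=1, P3=3, P4=3, P5=4, P6=3, P7=5)
step 2: fire α:  (P0=1, P1=2, P2=1, P3=3, P4=3, P5=4, P6=3, P7=5) → (P0=1, P1=2, P2=1, P3=3, P4=3, P5=7, P6=2, P7=8)
step 3: fire α:  (P0=1, P1=2, P2=1, P3=3, P4=3, P5=7, P6=2, P7=8) → (P0=1, P1=2, P2=1, P3=3, P4=3, P5=10, P6=1, P7=11)
step 4: fire α:  (P0=1, P1=2, P2=1, P3=3, P4=3, P5=10, P6=1, P7=11) → (P0=1, P1=2, P2=1, P3=3, P4=3, P5=13, P6=0, P7=14)

(P0=1, P1=2, P2=1, P3=3, P4=3, P5=13, P6=0, P7=14)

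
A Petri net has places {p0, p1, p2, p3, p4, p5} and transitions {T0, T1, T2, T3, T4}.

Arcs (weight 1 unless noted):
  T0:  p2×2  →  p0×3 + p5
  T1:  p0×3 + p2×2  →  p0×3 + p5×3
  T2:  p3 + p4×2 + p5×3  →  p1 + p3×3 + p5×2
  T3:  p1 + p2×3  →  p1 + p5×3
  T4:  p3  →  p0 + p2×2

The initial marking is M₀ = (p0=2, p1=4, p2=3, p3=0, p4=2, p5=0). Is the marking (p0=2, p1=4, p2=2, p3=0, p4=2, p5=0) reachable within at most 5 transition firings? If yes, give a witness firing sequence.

NO — not reachable within 5 firings

depth 0: 1 marking
depth 1: 3 markings reached so far
depth 2: 3 markings reached so far
(frontier empty at depth 2; search complete)
target is not among the 3 markings reachable within 5 steps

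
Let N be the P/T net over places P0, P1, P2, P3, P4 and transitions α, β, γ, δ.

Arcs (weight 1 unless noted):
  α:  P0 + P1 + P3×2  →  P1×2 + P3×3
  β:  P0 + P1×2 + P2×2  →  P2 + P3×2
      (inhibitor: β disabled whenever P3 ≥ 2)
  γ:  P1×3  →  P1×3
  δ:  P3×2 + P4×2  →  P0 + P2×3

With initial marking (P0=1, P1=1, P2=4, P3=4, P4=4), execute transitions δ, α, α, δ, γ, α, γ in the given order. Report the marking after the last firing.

step 1: fire δ:  (P0=1, P1=1, P2=4, P3=4, P4=4) → (P0=2, P1=1, P2=7, P3=2, P4=2)
step 2: fire α:  (P0=2, P1=1, P2=7, P3=2, P4=2) → (P0=1, P1=2, P2=7, P3=3, P4=2)
step 3: fire α:  (P0=1, P1=2, P2=7, P3=3, P4=2) → (P0=0, P1=3, P2=7, P3=4, P4=2)
step 4: fire δ:  (P0=0, P1=3, P2=7, P3=4, P4=2) → (P0=1, P1=3, P2=10, P3=2, P4=0)
step 5: fire γ:  (P0=1, P1=3, P2=10, P3=2, P4=0) → (P0=1, P1=3, P2=10, P3=2, P4=0)
step 6: fire α:  (P0=1, P1=3, P2=10, P3=2, P4=0) → (P0=0, P1=4, P2=10, P3=3, P4=0)
step 7: fire γ:  (P0=0, P1=4, P2=10, P3=3, P4=0) → (P0=0, P1=4, P2=10, P3=3, P4=0)

(P0=0, P1=4, P2=10, P3=3, P4=0)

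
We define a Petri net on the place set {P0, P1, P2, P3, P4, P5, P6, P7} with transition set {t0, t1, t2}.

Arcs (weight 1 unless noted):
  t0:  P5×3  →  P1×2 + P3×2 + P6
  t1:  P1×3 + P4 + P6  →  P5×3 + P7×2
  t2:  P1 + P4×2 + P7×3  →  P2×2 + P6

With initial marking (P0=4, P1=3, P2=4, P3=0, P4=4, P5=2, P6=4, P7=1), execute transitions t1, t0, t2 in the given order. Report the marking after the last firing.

(P0=4, P1=1, P2=6, P3=2, P4=1, P5=2, P6=5, P7=0)

step 1: fire t1:  (P0=4, P1=3, P2=4, P3=0, P4=4, P5=2, P6=4, P7=1) → (P0=4, P1=0, P2=4, P3=0, P4=3, P5=5, P6=3, P7=3)
step 2: fire t0:  (P0=4, P1=0, P2=4, P3=0, P4=3, P5=5, P6=3, P7=3) → (P0=4, P1=2, P2=4, P3=2, P4=3, P5=2, P6=4, P7=3)
step 3: fire t2:  (P0=4, P1=2, P2=4, P3=2, P4=3, P5=2, P6=4, P7=3) → (P0=4, P1=1, P2=6, P3=2, P4=1, P5=2, P6=5, P7=0)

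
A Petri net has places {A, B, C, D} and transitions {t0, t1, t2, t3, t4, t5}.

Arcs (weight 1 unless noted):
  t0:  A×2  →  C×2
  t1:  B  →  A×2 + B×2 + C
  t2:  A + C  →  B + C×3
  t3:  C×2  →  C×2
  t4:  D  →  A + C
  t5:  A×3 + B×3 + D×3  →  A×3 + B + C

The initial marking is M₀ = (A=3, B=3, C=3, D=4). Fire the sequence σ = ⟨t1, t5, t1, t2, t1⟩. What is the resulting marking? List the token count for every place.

step 1: fire t1:  (A=3, B=3, C=3, D=4) → (A=5, B=4, C=4, D=4)
step 2: fire t5:  (A=5, B=4, C=4, D=4) → (A=5, B=2, C=5, D=1)
step 3: fire t1:  (A=5, B=2, C=5, D=1) → (A=7, B=3, C=6, D=1)
step 4: fire t2:  (A=7, B=3, C=6, D=1) → (A=6, B=4, C=8, D=1)
step 5: fire t1:  (A=6, B=4, C=8, D=1) → (A=8, B=5, C=9, D=1)

(A=8, B=5, C=9, D=1)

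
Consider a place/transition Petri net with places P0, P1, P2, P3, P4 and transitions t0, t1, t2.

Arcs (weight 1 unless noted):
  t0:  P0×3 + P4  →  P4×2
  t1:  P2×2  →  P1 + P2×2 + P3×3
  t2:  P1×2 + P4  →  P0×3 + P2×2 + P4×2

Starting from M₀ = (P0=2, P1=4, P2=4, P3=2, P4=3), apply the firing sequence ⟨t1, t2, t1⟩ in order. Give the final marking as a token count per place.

(P0=5, P1=4, P2=6, P3=8, P4=4)

step 1: fire t1:  (P0=2, P1=4, P2=4, P3=2, P4=3) → (P0=2, P1=5, P2=4, P3=5, P4=3)
step 2: fire t2:  (P0=2, P1=5, P2=4, P3=5, P4=3) → (P0=5, P1=3, P2=6, P3=5, P4=4)
step 3: fire t1:  (P0=5, P1=3, P2=6, P3=5, P4=4) → (P0=5, P1=4, P2=6, P3=8, P4=4)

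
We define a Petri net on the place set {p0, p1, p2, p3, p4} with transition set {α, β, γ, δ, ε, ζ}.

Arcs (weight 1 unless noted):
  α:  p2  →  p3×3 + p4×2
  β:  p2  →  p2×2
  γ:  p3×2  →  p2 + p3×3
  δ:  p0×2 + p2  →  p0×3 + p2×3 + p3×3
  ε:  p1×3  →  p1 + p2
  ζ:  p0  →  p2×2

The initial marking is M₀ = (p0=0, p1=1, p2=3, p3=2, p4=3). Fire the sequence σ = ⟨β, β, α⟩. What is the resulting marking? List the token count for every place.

step 1: fire β:  (p0=0, p1=1, p2=3, p3=2, p4=3) → (p0=0, p1=1, p2=4, p3=2, p4=3)
step 2: fire β:  (p0=0, p1=1, p2=4, p3=2, p4=3) → (p0=0, p1=1, p2=5, p3=2, p4=3)
step 3: fire α:  (p0=0, p1=1, p2=5, p3=2, p4=3) → (p0=0, p1=1, p2=4, p3=5, p4=5)

(p0=0, p1=1, p2=4, p3=5, p4=5)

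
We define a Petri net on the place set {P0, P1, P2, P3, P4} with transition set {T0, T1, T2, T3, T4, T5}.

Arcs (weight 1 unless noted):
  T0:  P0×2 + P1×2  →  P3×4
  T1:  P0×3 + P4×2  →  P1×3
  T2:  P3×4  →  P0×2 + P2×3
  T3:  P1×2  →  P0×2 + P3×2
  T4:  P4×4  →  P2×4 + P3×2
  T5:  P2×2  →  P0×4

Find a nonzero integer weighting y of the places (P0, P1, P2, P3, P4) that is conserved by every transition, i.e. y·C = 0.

y = (P0:1, P1:3, P2:2, P3:2, P4:3)

Incidence matrix C (rows=places, cols=transitions):
       T0   T1   T2   T3   T4   T5
   P0  -2   -3    2    2    0    4
   P1  -2    3    0   -2    0    0
   P2   0    0    3    0    4   -2
   P3   4    0   -4    2    2    0
   P4   0   -2    0    0   -4    0

Candidate y = [1, 3, 2, 2, 3]; check y·C column-wise:
  col T0: 1·-2 + 3·-2 + 2·0 + 2·4 + 3·0 = 0
  col T1: 1·-3 + 3·3 + 2·0 + 2·0 + 3·-2 = 0
  col T2: 1·2 + 3·0 + 2·3 + 2·-4 + 3·0 = 0
  col T3: 1·2 + 3·-2 + 2·0 + 2·2 + 3·0 = 0
  col T4: 1·0 + 3·0 + 2·4 + 2·2 + 3·-4 = 0
  col T5: 1·4 + 3·0 + 2·-2 + 2·0 + 3·0 = 0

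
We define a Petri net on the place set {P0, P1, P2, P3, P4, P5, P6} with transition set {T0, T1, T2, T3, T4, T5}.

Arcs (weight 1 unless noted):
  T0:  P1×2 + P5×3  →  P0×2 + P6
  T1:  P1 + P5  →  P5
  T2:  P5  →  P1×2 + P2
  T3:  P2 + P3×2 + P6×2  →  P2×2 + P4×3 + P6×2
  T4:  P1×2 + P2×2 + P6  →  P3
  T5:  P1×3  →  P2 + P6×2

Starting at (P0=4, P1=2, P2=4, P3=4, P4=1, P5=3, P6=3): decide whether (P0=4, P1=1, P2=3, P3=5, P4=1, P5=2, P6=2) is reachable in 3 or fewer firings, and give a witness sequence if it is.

YES — reachable via ⟨T1, T2, T4⟩ (3 firings)

step 1: fire T1:  (P0=4, P1=2, P2=4, P3=4, P4=1, P5=3, P6=3) → (P0=4, P1=1, P2=4, P3=4, P4=1, P5=3, P6=3)
step 2: fire T2:  (P0=4, P1=1, P2=4, P3=4, P4=1, P5=3, P6=3) → (P0=4, P1=3, P2=5, P3=4, P4=1, P5=2, P6=3)
step 3: fire T4:  (P0=4, P1=3, P2=5, P3=4, P4=1, P5=2, P6=3) → (P0=4, P1=1, P2=3, P3=5, P4=1, P5=2, P6=2)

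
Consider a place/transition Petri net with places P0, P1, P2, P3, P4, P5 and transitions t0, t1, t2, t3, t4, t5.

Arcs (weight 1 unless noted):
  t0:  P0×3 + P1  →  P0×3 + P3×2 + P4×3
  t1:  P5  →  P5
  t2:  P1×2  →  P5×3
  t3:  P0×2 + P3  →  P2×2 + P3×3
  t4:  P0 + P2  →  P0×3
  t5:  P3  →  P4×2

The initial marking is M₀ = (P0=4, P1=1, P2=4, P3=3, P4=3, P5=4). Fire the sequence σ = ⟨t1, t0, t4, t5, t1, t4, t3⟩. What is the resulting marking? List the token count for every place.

step 1: fire t1:  (P0=4, P1=1, P2=4, P3=3, P4=3, P5=4) → (P0=4, P1=1, P2=4, P3=3, P4=3, P5=4)
step 2: fire t0:  (P0=4, P1=1, P2=4, P3=3, P4=3, P5=4) → (P0=4, P1=0, P2=4, P3=5, P4=6, P5=4)
step 3: fire t4:  (P0=4, P1=0, P2=4, P3=5, P4=6, P5=4) → (P0=6, P1=0, P2=3, P3=5, P4=6, P5=4)
step 4: fire t5:  (P0=6, P1=0, P2=3, P3=5, P4=6, P5=4) → (P0=6, P1=0, P2=3, P3=4, P4=8, P5=4)
step 5: fire t1:  (P0=6, P1=0, P2=3, P3=4, P4=8, P5=4) → (P0=6, P1=0, P2=3, P3=4, P4=8, P5=4)
step 6: fire t4:  (P0=6, P1=0, P2=3, P3=4, P4=8, P5=4) → (P0=8, P1=0, P2=2, P3=4, P4=8, P5=4)
step 7: fire t3:  (P0=8, P1=0, P2=2, P3=4, P4=8, P5=4) → (P0=6, P1=0, P2=4, P3=6, P4=8, P5=4)

(P0=6, P1=0, P2=4, P3=6, P4=8, P5=4)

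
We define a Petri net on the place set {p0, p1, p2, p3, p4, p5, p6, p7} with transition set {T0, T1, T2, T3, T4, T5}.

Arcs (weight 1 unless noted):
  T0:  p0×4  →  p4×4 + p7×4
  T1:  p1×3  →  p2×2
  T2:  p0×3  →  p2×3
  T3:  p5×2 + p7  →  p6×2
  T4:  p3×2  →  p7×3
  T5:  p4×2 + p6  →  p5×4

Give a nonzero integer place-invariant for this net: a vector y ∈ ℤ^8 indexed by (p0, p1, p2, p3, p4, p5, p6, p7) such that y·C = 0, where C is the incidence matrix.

y = (p0:3, p1:2, p2:3, p3:0, p4:3, p5:2, p6:2, p7:0)

Incidence matrix C (rows=places, cols=transitions):
       T0   T1   T2   T3   T4   T5
   p0  -4    0   -3    0    0    0
   p1   0   -3    0    0    0    0
   p2   0    2    3    0    0    0
   p3   0    0    0    0   -2    0
   p4   4    0    0    0    0   -2
   p5   0    0    0   -2    0    4
   p6   0    0    0    2    0   -1
   p7   4    0    0   -1    3    0

Candidate y = [3, 2, 3, 0, 3, 2, 2, 0]; check y·C column-wise:
  col T0: 3·-4 + 2·0 + 3·0 + 3·4 + 2·0 + 2·0 + 0·4 = 0
  col T1: 3·0 + 2·-3 + 3·2 + 3·0 + 2·0 + 2·0 = 0
  col T2: 3·-3 + 2·0 + 3·3 + 3·0 + 2·0 + 2·0 = 0
  col T3: 3·0 + 2·0 + 3·0 + 3·0 + 2·-2 + 2·2 + 0·-1 = 0
  col T4: 3·0 + 2·0 + 3·0 + 0·-2 + 3·0 + 2·0 + 2·0 + 0·3 = 0
  col T5: 3·0 + 2·0 + 3·0 + 3·-2 + 2·4 + 2·-1 = 0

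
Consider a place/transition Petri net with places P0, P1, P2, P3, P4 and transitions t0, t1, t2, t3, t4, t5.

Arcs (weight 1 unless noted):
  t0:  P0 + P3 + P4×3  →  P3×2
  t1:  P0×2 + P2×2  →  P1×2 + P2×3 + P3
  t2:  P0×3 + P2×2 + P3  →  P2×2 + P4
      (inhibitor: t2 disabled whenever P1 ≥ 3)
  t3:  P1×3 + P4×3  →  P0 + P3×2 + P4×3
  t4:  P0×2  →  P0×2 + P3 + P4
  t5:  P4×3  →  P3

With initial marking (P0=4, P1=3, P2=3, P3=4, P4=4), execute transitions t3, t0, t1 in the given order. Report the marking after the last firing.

(P0=2, P1=2, P2=4, P3=8, P4=1)

step 1: fire t3:  (P0=4, P1=3, P2=3, P3=4, P4=4) → (P0=5, P1=0, P2=3, P3=6, P4=4)
step 2: fire t0:  (P0=5, P1=0, P2=3, P3=6, P4=4) → (P0=4, P1=0, P2=3, P3=7, P4=1)
step 3: fire t1:  (P0=4, P1=0, P2=3, P3=7, P4=1) → (P0=2, P1=2, P2=4, P3=8, P4=1)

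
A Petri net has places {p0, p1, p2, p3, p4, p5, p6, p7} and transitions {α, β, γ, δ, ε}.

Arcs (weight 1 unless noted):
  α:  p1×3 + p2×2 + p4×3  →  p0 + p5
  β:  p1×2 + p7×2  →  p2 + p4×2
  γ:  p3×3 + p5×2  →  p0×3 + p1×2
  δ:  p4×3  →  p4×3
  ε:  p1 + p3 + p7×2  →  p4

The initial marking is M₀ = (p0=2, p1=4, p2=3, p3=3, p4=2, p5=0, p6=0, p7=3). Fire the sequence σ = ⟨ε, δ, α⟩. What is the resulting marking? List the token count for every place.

(p0=3, p1=0, p2=1, p3=2, p4=0, p5=1, p6=0, p7=1)

step 1: fire ε:  (p0=2, p1=4, p2=3, p3=3, p4=2, p5=0, p6=0, p7=3) → (p0=2, p1=3, p2=3, p3=2, p4=3, p5=0, p6=0, p7=1)
step 2: fire δ:  (p0=2, p1=3, p2=3, p3=2, p4=3, p5=0, p6=0, p7=1) → (p0=2, p1=3, p2=3, p3=2, p4=3, p5=0, p6=0, p7=1)
step 3: fire α:  (p0=2, p1=3, p2=3, p3=2, p4=3, p5=0, p6=0, p7=1) → (p0=3, p1=0, p2=1, p3=2, p4=0, p5=1, p6=0, p7=1)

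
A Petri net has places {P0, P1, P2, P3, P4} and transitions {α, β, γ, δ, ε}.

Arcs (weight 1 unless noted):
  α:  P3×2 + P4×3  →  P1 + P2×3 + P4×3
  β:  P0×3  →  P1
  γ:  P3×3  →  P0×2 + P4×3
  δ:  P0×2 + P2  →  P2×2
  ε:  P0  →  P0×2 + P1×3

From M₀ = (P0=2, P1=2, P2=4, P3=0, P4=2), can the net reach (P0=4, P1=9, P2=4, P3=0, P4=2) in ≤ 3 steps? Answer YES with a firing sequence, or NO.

depth 0: 1 marking
depth 1: 3 markings reached so far
depth 2: 6 markings reached so far
depth 3: 9 markings reached so far
target is not among the 9 markings reachable within 3 steps

NO — not reachable within 3 firings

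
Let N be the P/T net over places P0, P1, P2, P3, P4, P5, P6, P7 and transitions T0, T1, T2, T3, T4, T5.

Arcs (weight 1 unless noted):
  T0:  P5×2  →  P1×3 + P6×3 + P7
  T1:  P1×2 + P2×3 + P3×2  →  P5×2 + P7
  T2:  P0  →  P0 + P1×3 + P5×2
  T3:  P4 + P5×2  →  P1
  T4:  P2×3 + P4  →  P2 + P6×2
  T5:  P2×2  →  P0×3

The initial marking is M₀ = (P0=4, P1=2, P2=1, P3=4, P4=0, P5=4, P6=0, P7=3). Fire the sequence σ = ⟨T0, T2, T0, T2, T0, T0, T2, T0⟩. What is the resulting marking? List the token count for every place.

(P0=4, P1=26, P2=1, P3=4, P4=0, P5=0, P6=15, P7=8)

step 1: fire T0:  (P0=4, P1=2, P2=1, P3=4, P4=0, P5=4, P6=0, P7=3) → (P0=4, P1=5, P2=1, P3=4, P4=0, P5=2, P6=3, P7=4)
step 2: fire T2:  (P0=4, P1=5, P2=1, P3=4, P4=0, P5=2, P6=3, P7=4) → (P0=4, P1=8, P2=1, P3=4, P4=0, P5=4, P6=3, P7=4)
step 3: fire T0:  (P0=4, P1=8, P2=1, P3=4, P4=0, P5=4, P6=3, P7=4) → (P0=4, P1=11, P2=1, P3=4, P4=0, P5=2, P6=6, P7=5)
step 4: fire T2:  (P0=4, P1=11, P2=1, P3=4, P4=0, P5=2, P6=6, P7=5) → (P0=4, P1=14, P2=1, P3=4, P4=0, P5=4, P6=6, P7=5)
step 5: fire T0:  (P0=4, P1=14, P2=1, P3=4, P4=0, P5=4, P6=6, P7=5) → (P0=4, P1=17, P2=1, P3=4, P4=0, P5=2, P6=9, P7=6)
step 6: fire T0:  (P0=4, P1=17, P2=1, P3=4, P4=0, P5=2, P6=9, P7=6) → (P0=4, P1=20, P2=1, P3=4, P4=0, P5=0, P6=12, P7=7)
step 7: fire T2:  (P0=4, P1=20, P2=1, P3=4, P4=0, P5=0, P6=12, P7=7) → (P0=4, P1=23, P2=1, P3=4, P4=0, P5=2, P6=12, P7=7)
step 8: fire T0:  (P0=4, P1=23, P2=1, P3=4, P4=0, P5=2, P6=12, P7=7) → (P0=4, P1=26, P2=1, P3=4, P4=0, P5=0, P6=15, P7=8)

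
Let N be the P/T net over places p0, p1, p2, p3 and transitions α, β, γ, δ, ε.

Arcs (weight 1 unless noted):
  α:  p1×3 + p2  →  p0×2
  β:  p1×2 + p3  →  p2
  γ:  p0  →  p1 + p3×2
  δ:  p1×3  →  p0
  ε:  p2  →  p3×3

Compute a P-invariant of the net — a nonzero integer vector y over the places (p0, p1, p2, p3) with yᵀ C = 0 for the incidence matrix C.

y = (p0:3, p1:1, p2:3, p3:1)

Incidence matrix C (rows=places, cols=transitions):
        α    β    γ    δ    ε
   p0   2    0   -1    1    0
   p1  -3   -2    1   -3    0
   p2  -1    1    0    0   -1
   p3   0   -1    2    0    3

Candidate y = [3, 1, 3, 1]; check y·C column-wise:
  col α: 3·2 + 1·-3 + 3·-1 + 1·0 = 0
  col β: 3·0 + 1·-2 + 3·1 + 1·-1 = 0
  col γ: 3·-1 + 1·1 + 3·0 + 1·2 = 0
  col δ: 3·1 + 1·-3 + 3·0 + 1·0 = 0
  col ε: 3·0 + 1·0 + 3·-1 + 1·3 = 0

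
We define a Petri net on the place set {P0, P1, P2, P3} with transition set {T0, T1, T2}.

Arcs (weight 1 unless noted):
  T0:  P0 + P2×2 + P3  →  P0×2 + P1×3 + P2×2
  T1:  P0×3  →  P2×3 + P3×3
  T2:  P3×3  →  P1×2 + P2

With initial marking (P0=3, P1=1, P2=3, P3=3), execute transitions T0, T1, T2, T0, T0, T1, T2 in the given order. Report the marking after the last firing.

step 1: fire T0:  (P0=3, P1=1, P2=3, P3=3) → (P0=4, P1=4, P2=3, P3=2)
step 2: fire T1:  (P0=4, P1=4, P2=3, P3=2) → (P0=1, P1=4, P2=6, P3=5)
step 3: fire T2:  (P0=1, P1=4, P2=6, P3=5) → (P0=1, P1=6, P2=7, P3=2)
step 4: fire T0:  (P0=1, P1=6, P2=7, P3=2) → (P0=2, P1=9, P2=7, P3=1)
step 5: fire T0:  (P0=2, P1=9, P2=7, P3=1) → (P0=3, P1=12, P2=7, P3=0)
step 6: fire T1:  (P0=3, P1=12, P2=7, P3=0) → (P0=0, P1=12, P2=10, P3=3)
step 7: fire T2:  (P0=0, P1=12, P2=10, P3=3) → (P0=0, P1=14, P2=11, P3=0)

(P0=0, P1=14, P2=11, P3=0)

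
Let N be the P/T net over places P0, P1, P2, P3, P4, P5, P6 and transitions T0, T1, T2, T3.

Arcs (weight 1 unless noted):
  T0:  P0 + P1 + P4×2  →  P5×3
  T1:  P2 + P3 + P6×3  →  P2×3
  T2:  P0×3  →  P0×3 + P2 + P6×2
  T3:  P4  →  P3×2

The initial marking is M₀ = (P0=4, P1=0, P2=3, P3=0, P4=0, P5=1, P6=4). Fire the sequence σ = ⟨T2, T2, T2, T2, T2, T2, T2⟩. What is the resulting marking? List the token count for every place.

step 1: fire T2:  (P0=4, P1=0, P2=3, P3=0, P4=0, P5=1, P6=4) → (P0=4, P1=0, P2=4, P3=0, P4=0, P5=1, P6=6)
step 2: fire T2:  (P0=4, P1=0, P2=4, P3=0, P4=0, P5=1, P6=6) → (P0=4, P1=0, P2=5, P3=0, P4=0, P5=1, P6=8)
step 3: fire T2:  (P0=4, P1=0, P2=5, P3=0, P4=0, P5=1, P6=8) → (P0=4, P1=0, P2=6, P3=0, P4=0, P5=1, P6=10)
step 4: fire T2:  (P0=4, P1=0, P2=6, P3=0, P4=0, P5=1, P6=10) → (P0=4, P1=0, P2=7, P3=0, P4=0, P5=1, P6=12)
step 5: fire T2:  (P0=4, P1=0, P2=7, P3=0, P4=0, P5=1, P6=12) → (P0=4, P1=0, P2=8, P3=0, P4=0, P5=1, P6=14)
step 6: fire T2:  (P0=4, P1=0, P2=8, P3=0, P4=0, P5=1, P6=14) → (P0=4, P1=0, P2=9, P3=0, P4=0, P5=1, P6=16)
step 7: fire T2:  (P0=4, P1=0, P2=9, P3=0, P4=0, P5=1, P6=16) → (P0=4, P1=0, P2=10, P3=0, P4=0, P5=1, P6=18)

(P0=4, P1=0, P2=10, P3=0, P4=0, P5=1, P6=18)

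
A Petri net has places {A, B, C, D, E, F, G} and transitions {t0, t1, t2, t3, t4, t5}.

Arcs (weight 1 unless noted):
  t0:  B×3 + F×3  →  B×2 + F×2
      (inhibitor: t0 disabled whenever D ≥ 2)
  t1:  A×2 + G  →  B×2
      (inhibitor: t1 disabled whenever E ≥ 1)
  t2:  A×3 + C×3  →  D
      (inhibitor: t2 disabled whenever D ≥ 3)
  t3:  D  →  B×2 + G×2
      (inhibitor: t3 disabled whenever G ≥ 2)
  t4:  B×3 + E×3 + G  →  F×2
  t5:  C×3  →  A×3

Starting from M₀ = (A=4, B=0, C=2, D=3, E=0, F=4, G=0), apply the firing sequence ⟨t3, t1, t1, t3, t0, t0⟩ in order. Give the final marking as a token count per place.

step 1: fire t3:  (A=4, B=0, C=2, D=3, E=0, F=4, G=0) → (A=4, B=2, C=2, D=2, E=0, F=4, G=2)
step 2: fire t1:  (A=4, B=2, C=2, D=2, E=0, F=4, G=2) → (A=2, B=4, C=2, D=2, E=0, F=4, G=1)
step 3: fire t1:  (A=2, B=4, C=2, D=2, E=0, F=4, G=1) → (A=0, B=6, C=2, D=2, E=0, F=4, G=0)
step 4: fire t3:  (A=0, B=6, C=2, D=2, E=0, F=4, G=0) → (A=0, B=8, C=2, D=1, E=0, F=4, G=2)
step 5: fire t0:  (A=0, B=8, C=2, D=1, E=0, F=4, G=2) → (A=0, B=7, C=2, D=1, E=0, F=3, G=2)
step 6: fire t0:  (A=0, B=7, C=2, D=1, E=0, F=3, G=2) → (A=0, B=6, C=2, D=1, E=0, F=2, G=2)

(A=0, B=6, C=2, D=1, E=0, F=2, G=2)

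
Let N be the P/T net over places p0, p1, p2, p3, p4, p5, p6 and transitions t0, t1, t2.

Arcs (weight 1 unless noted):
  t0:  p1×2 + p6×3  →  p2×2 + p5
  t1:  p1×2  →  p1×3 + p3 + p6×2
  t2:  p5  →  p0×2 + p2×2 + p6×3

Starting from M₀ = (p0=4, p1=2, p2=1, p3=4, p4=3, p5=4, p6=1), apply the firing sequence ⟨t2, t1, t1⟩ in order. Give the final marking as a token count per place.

(p0=6, p1=4, p2=3, p3=6, p4=3, p5=3, p6=8)

step 1: fire t2:  (p0=4, p1=2, p2=1, p3=4, p4=3, p5=4, p6=1) → (p0=6, p1=2, p2=3, p3=4, p4=3, p5=3, p6=4)
step 2: fire t1:  (p0=6, p1=2, p2=3, p3=4, p4=3, p5=3, p6=4) → (p0=6, p1=3, p2=3, p3=5, p4=3, p5=3, p6=6)
step 3: fire t1:  (p0=6, p1=3, p2=3, p3=5, p4=3, p5=3, p6=6) → (p0=6, p1=4, p2=3, p3=6, p4=3, p5=3, p6=8)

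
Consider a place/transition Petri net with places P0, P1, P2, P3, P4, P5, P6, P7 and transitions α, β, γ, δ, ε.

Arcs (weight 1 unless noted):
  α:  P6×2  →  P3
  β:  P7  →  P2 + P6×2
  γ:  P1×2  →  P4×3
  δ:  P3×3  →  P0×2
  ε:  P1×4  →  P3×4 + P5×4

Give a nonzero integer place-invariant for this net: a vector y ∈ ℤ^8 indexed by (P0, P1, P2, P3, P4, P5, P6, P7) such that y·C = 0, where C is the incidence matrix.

Incidence matrix C (rows=places, cols=transitions):
        α    β    γ    δ    ε
   P0   0    0    0    2    0
   P1   0    0   -2    0   -4
   P2   0    1    0    0    0
   P3   1    0    0   -3    4
   P4   0    0    3    0    0
   P5   0    0    0    0    4
   P6  -2    2    0    0    0
   P7   0   -1    0    0    0

Candidate y = [0, 3, 0, 0, 2, 3, 0, 0]; check y·C column-wise:
  col α: 3·0 + 0·1 + 2·0 + 3·0 + 0·-2 = 0
  col β: 3·0 + 0·1 + 2·0 + 3·0 + 0·2 + 0·-1 = 0
  col γ: 3·-2 + 2·3 + 3·0 = 0
  col δ: 0·2 + 3·0 + 0·-3 + 2·0 + 3·0 = 0
  col ε: 3·-4 + 0·4 + 2·0 + 3·4 = 0

y = (P0:0, P1:3, P2:0, P3:0, P4:2, P5:3, P6:0, P7:0)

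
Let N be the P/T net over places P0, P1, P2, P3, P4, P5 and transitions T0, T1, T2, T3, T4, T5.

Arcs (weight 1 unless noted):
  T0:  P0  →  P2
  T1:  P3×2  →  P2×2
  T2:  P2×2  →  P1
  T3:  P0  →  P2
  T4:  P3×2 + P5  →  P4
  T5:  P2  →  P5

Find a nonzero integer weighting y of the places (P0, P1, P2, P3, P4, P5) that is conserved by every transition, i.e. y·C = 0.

Incidence matrix C (rows=places, cols=transitions):
       T0   T1   T2   T3   T4   T5
   P0  -1    0    0   -1    0    0
   P1   0    0    1    0    0    0
   P2   1    2   -2    1    0   -1
   P3   0   -2    0    0   -2    0
   P4   0    0    0    0    1    0
   P5   0    0    0    0   -1    1

Candidate y = [1, 2, 1, 1, 3, 1]; check y·C column-wise:
  col T0: 1·-1 + 2·0 + 1·1 + 1·0 + 3·0 + 1·0 = 0
  col T1: 1·0 + 2·0 + 1·2 + 1·-2 + 3·0 + 1·0 = 0
  col T2: 1·0 + 2·1 + 1·-2 + 1·0 + 3·0 + 1·0 = 0
  col T3: 1·-1 + 2·0 + 1·1 + 1·0 + 3·0 + 1·0 = 0
  col T4: 1·0 + 2·0 + 1·0 + 1·-2 + 3·1 + 1·-1 = 0
  col T5: 1·0 + 2·0 + 1·-1 + 1·0 + 3·0 + 1·1 = 0

y = (P0:1, P1:2, P2:1, P3:1, P4:3, P5:1)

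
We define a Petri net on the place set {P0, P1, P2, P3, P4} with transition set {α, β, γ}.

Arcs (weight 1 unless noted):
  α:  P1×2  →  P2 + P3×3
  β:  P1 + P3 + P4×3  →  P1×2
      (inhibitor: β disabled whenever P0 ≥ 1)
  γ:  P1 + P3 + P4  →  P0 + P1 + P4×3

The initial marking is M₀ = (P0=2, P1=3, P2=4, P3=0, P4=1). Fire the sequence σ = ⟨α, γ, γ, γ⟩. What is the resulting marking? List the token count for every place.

(P0=5, P1=1, P2=5, P3=0, P4=7)

step 1: fire α:  (P0=2, P1=3, P2=4, P3=0, P4=1) → (P0=2, P1=1, P2=5, P3=3, P4=1)
step 2: fire γ:  (P0=2, P1=1, P2=5, P3=3, P4=1) → (P0=3, P1=1, P2=5, P3=2, P4=3)
step 3: fire γ:  (P0=3, P1=1, P2=5, P3=2, P4=3) → (P0=4, P1=1, P2=5, P3=1, P4=5)
step 4: fire γ:  (P0=4, P1=1, P2=5, P3=1, P4=5) → (P0=5, P1=1, P2=5, P3=0, P4=7)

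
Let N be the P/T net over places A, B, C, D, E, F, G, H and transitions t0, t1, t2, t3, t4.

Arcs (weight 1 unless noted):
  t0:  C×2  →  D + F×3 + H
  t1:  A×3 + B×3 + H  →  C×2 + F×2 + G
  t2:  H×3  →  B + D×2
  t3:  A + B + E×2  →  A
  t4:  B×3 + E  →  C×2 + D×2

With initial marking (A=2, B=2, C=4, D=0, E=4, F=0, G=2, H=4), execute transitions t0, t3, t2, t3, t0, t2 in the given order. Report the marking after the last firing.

step 1: fire t0:  (A=2, B=2, C=4, D=0, E=4, F=0, G=2, H=4) → (A=2, B=2, C=2, D=1, E=4, F=3, G=2, H=5)
step 2: fire t3:  (A=2, B=2, C=2, D=1, E=4, F=3, G=2, H=5) → (A=2, B=1, C=2, D=1, E=2, F=3, G=2, H=5)
step 3: fire t2:  (A=2, B=1, C=2, D=1, E=2, F=3, G=2, H=5) → (A=2, B=2, C=2, D=3, E=2, F=3, G=2, H=2)
step 4: fire t3:  (A=2, B=2, C=2, D=3, E=2, F=3, G=2, H=2) → (A=2, B=1, C=2, D=3, E=0, F=3, G=2, H=2)
step 5: fire t0:  (A=2, B=1, C=2, D=3, E=0, F=3, G=2, H=2) → (A=2, B=1, C=0, D=4, E=0, F=6, G=2, H=3)
step 6: fire t2:  (A=2, B=1, C=0, D=4, E=0, F=6, G=2, H=3) → (A=2, B=2, C=0, D=6, E=0, F=6, G=2, H=0)

(A=2, B=2, C=0, D=6, E=0, F=6, G=2, H=0)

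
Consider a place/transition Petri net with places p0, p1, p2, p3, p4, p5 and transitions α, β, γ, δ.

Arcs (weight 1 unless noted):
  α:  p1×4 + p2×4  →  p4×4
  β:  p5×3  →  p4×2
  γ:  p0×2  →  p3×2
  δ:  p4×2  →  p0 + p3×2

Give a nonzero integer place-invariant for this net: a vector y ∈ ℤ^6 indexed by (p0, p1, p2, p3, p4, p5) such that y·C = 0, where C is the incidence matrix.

y = (p0:0, p1:1, p2:-1, p3:0, p4:0, p5:0)

Incidence matrix C (rows=places, cols=transitions):
        α    β    γ    δ
   p0   0    0   -2    1
   p1  -4    0    0    0
   p2  -4    0    0    0
   p3   0    0    2    2
   p4   4    2    0   -2
   p5   0   -3    0    0

Candidate y = [0, 1, -1, 0, 0, 0]; check y·C column-wise:
  col α: 1·-4 + -1·-4 + 0·4 = 0
  col β: 1·0 + -1·0 + 0·2 + 0·-3 = 0
  col γ: 0·-2 + 1·0 + -1·0 + 0·2 = 0
  col δ: 0·1 + 1·0 + -1·0 + 0·2 + 0·-2 = 0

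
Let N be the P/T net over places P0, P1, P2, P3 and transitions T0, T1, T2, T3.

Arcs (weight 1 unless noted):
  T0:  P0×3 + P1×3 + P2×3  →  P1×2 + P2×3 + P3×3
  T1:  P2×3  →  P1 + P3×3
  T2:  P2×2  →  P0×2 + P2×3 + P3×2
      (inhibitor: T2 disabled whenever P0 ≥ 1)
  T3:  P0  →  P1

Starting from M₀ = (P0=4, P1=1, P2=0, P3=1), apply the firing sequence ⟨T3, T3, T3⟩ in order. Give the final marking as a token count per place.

(P0=1, P1=4, P2=0, P3=1)

step 1: fire T3:  (P0=4, P1=1, P2=0, P3=1) → (P0=3, P1=2, P2=0, P3=1)
step 2: fire T3:  (P0=3, P1=2, P2=0, P3=1) → (P0=2, P1=3, P2=0, P3=1)
step 3: fire T3:  (P0=2, P1=3, P2=0, P3=1) → (P0=1, P1=4, P2=0, P3=1)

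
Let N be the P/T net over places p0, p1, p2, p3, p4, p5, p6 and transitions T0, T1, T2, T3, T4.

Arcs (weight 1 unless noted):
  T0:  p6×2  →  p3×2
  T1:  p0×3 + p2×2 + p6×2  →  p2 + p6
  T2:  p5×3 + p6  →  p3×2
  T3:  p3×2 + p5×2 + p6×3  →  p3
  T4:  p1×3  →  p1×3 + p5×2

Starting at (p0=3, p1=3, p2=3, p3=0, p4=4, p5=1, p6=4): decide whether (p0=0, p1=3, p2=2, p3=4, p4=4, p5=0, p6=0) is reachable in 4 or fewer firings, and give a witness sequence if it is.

step 1: fire T0:  (p0=3, p1=3, p2=3, p3=0, p4=4, p5=1, p6=4) → (p0=3, p1=3, p2=3, p3=2, p4=4, p5=1, p6=2)
step 2: fire T1:  (p0=3, p1=3, p2=3, p3=2, p4=4, p5=1, p6=2) → (p0=0, p1=3, p2=2, p3=2, p4=4, p5=1, p6=1)
step 3: fire T4:  (p0=0, p1=3, p2=2, p3=2, p4=4, p5=1, p6=1) → (p0=0, p1=3, p2=2, p3=2, p4=4, p5=3, p6=1)
step 4: fire T2:  (p0=0, p1=3, p2=2, p3=2, p4=4, p5=3, p6=1) → (p0=0, p1=3, p2=2, p3=4, p4=4, p5=0, p6=0)

YES — reachable via ⟨T0, T1, T4, T2⟩ (4 firings)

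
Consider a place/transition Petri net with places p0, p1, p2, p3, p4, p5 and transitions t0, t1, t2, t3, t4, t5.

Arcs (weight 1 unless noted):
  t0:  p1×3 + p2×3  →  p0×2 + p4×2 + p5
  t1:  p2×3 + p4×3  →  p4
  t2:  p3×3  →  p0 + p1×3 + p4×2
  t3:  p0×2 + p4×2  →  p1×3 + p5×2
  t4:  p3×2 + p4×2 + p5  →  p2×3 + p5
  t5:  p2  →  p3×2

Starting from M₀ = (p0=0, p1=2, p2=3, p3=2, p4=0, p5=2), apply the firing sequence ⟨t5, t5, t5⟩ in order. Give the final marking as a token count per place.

step 1: fire t5:  (p0=0, p1=2, p2=3, p3=2, p4=0, p5=2) → (p0=0, p1=2, p2=2, p3=4, p4=0, p5=2)
step 2: fire t5:  (p0=0, p1=2, p2=2, p3=4, p4=0, p5=2) → (p0=0, p1=2, p2=1, p3=6, p4=0, p5=2)
step 3: fire t5:  (p0=0, p1=2, p2=1, p3=6, p4=0, p5=2) → (p0=0, p1=2, p2=0, p3=8, p4=0, p5=2)

(p0=0, p1=2, p2=0, p3=8, p4=0, p5=2)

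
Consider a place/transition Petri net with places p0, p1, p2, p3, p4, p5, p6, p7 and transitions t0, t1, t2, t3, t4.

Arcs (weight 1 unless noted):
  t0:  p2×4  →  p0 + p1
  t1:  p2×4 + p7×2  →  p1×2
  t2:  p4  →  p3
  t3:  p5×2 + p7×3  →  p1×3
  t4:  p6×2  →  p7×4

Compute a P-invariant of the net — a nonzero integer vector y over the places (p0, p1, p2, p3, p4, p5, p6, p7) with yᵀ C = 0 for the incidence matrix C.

y = (p0:0, p1:0, p2:0, p3:1, p4:1, p5:0, p6:0, p7:0)

Incidence matrix C (rows=places, cols=transitions):
       t0   t1   t2   t3   t4
   p0   1    0    0    0    0
   p1   1    2    0    3    0
   p2  -4   -4    0    0    0
   p3   0    0    1    0    0
   p4   0    0   -1    0    0
   p5   0    0    0   -2    0
   p6   0    0    0    0   -2
   p7   0   -2    0   -3    4

Candidate y = [0, 0, 0, 1, 1, 0, 0, 0]; check y·C column-wise:
  col t0: 0·1 + 0·1 + 0·-4 + 1·0 + 1·0 = 0
  col t1: 0·2 + 0·-4 + 1·0 + 1·0 + 0·-2 = 0
  col t2: 1·1 + 1·-1 = 0
  col t3: 0·3 + 1·0 + 1·0 + 0·-2 + 0·-3 = 0
  col t4: 1·0 + 1·0 + 0·-2 + 0·4 = 0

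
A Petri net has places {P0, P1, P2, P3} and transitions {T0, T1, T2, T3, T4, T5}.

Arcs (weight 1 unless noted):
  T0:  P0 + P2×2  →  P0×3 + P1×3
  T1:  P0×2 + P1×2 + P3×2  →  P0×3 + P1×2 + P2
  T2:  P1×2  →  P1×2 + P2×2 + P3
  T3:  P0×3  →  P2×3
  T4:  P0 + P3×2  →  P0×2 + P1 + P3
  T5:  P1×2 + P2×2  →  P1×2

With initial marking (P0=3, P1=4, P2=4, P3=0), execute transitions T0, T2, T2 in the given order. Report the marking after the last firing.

(P0=5, P1=7, P2=6, P3=2)

step 1: fire T0:  (P0=3, P1=4, P2=4, P3=0) → (P0=5, P1=7, P2=2, P3=0)
step 2: fire T2:  (P0=5, P1=7, P2=2, P3=0) → (P0=5, P1=7, P2=4, P3=1)
step 3: fire T2:  (P0=5, P1=7, P2=4, P3=1) → (P0=5, P1=7, P2=6, P3=2)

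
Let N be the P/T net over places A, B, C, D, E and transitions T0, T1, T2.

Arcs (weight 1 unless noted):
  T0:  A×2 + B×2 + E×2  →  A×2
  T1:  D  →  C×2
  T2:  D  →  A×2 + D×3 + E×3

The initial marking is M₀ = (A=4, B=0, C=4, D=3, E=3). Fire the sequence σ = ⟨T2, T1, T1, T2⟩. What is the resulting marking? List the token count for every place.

(A=8, B=0, C=8, D=5, E=9)

step 1: fire T2:  (A=4, B=0, C=4, D=3, E=3) → (A=6, B=0, C=4, D=5, E=6)
step 2: fire T1:  (A=6, B=0, C=4, D=5, E=6) → (A=6, B=0, C=6, D=4, E=6)
step 3: fire T1:  (A=6, B=0, C=6, D=4, E=6) → (A=6, B=0, C=8, D=3, E=6)
step 4: fire T2:  (A=6, B=0, C=8, D=3, E=6) → (A=8, B=0, C=8, D=5, E=9)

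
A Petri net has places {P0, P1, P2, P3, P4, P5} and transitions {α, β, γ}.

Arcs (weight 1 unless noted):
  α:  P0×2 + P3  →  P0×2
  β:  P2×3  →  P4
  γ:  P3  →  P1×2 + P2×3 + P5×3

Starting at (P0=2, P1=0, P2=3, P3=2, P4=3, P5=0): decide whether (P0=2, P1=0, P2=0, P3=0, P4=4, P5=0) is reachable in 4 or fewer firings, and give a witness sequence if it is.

step 1: fire α:  (P0=2, P1=0, P2=3, P3=2, P4=3, P5=0) → (P0=2, P1=0, P2=3, P3=1, P4=3, P5=0)
step 2: fire α:  (P0=2, P1=0, P2=3, P3=1, P4=3, P5=0) → (P0=2, P1=0, P2=3, P3=0, P4=3, P5=0)
step 3: fire β:  (P0=2, P1=0, P2=3, P3=0, P4=3, P5=0) → (P0=2, P1=0, P2=0, P3=0, P4=4, P5=0)

YES — reachable via ⟨α, α, β⟩ (3 firings)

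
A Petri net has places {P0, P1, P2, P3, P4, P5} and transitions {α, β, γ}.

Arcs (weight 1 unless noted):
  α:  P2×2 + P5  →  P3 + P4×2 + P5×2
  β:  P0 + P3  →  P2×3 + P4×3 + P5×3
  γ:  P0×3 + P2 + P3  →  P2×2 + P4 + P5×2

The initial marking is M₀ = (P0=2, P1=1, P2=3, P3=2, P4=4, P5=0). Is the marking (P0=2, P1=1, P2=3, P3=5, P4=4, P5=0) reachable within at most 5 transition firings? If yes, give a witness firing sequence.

NO — not reachable within 5 firings

depth 0: 1 marking
depth 1: 2 markings reached so far
depth 2: 4 markings reached so far
depth 3: 6 markings reached so far
depth 4: 8 markings reached so far
depth 5: 9 markings reached so far
target is not among the 9 markings reachable within 5 steps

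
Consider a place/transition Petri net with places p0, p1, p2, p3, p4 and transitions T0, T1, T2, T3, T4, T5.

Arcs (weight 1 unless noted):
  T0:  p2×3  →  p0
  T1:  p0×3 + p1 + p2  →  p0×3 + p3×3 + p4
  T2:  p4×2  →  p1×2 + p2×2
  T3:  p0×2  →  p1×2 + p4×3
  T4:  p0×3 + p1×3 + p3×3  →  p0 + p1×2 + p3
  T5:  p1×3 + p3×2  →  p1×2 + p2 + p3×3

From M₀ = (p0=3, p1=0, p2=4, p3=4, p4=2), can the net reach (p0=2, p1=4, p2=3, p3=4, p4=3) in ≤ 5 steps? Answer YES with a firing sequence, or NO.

YES — reachable via ⟨T0, T2, T3⟩ (3 firings)

step 1: fire T0:  (p0=3, p1=0, p2=4, p3=4, p4=2) → (p0=4, p1=0, p2=1, p3=4, p4=2)
step 2: fire T2:  (p0=4, p1=0, p2=1, p3=4, p4=2) → (p0=4, p1=2, p2=3, p3=4, p4=0)
step 3: fire T3:  (p0=4, p1=2, p2=3, p3=4, p4=0) → (p0=2, p1=4, p2=3, p3=4, p4=3)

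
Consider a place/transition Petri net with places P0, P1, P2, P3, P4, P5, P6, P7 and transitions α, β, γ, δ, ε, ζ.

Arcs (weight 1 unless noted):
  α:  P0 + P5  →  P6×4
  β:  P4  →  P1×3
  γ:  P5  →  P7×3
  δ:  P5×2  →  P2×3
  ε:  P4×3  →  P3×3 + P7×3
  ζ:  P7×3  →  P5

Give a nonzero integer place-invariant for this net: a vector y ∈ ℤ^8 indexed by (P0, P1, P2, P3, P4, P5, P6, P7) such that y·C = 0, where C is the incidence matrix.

y = (P0:0, P1:1, P2:0, P3:3, P4:3, P5:0, P6:0, P7:0)

Incidence matrix C (rows=places, cols=transitions):
        α    β    γ    δ    ε    ζ
   P0  -1    0    0    0    0    0
   P1   0    3    0    0    0    0
   P2   0    0    0    3    0    0
   P3   0    0    0    0    3    0
   P4   0   -1    0    0   -3    0
   P5  -1    0   -1   -2    0    1
   P6   4    0    0    0    0    0
   P7   0    0    3    0    3   -3

Candidate y = [0, 1, 0, 3, 3, 0, 0, 0]; check y·C column-wise:
  col α: 0·-1 + 1·0 + 3·0 + 3·0 + 0·-1 + 0·4 = 0
  col β: 1·3 + 3·0 + 3·-1 = 0
  col γ: 1·0 + 3·0 + 3·0 + 0·-1 + 0·3 = 0
  col δ: 1·0 + 0·3 + 3·0 + 3·0 + 0·-2 = 0
  col ε: 1·0 + 3·3 + 3·-3 + 0·3 = 0
  col ζ: 1·0 + 3·0 + 3·0 + 0·1 + 0·-3 = 0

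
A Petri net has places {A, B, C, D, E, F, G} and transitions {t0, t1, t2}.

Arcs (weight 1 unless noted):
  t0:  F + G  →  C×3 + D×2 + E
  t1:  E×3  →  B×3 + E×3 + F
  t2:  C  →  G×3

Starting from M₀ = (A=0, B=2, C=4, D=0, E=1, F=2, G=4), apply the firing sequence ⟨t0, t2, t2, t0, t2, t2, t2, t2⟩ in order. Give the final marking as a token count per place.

step 1: fire t0:  (A=0, B=2, C=4, D=0, E=1, F=2, G=4) → (A=0, B=2, C=7, D=2, E=2, F=1, G=3)
step 2: fire t2:  (A=0, B=2, C=7, D=2, E=2, F=1, G=3) → (A=0, B=2, C=6, D=2, E=2, F=1, G=6)
step 3: fire t2:  (A=0, B=2, C=6, D=2, E=2, F=1, G=6) → (A=0, B=2, C=5, D=2, E=2, F=1, G=9)
step 4: fire t0:  (A=0, B=2, C=5, D=2, E=2, F=1, G=9) → (A=0, B=2, C=8, D=4, E=3, F=0, G=8)
step 5: fire t2:  (A=0, B=2, C=8, D=4, E=3, F=0, G=8) → (A=0, B=2, C=7, D=4, E=3, F=0, G=11)
step 6: fire t2:  (A=0, B=2, C=7, D=4, E=3, F=0, G=11) → (A=0, B=2, C=6, D=4, E=3, F=0, G=14)
step 7: fire t2:  (A=0, B=2, C=6, D=4, E=3, F=0, G=14) → (A=0, B=2, C=5, D=4, E=3, F=0, G=17)
step 8: fire t2:  (A=0, B=2, C=5, D=4, E=3, F=0, G=17) → (A=0, B=2, C=4, D=4, E=3, F=0, G=20)

(A=0, B=2, C=4, D=4, E=3, F=0, G=20)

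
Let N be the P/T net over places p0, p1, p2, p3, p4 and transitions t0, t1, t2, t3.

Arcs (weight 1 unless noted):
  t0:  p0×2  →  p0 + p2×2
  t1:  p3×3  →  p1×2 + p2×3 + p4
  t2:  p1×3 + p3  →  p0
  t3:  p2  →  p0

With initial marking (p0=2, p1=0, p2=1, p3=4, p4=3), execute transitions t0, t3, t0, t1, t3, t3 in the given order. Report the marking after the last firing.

step 1: fire t0:  (p0=2, p1=0, p2=1, p3=4, p4=3) → (p0=1, p1=0, p2=3, p3=4, p4=3)
step 2: fire t3:  (p0=1, p1=0, p2=3, p3=4, p4=3) → (p0=2, p1=0, p2=2, p3=4, p4=3)
step 3: fire t0:  (p0=2, p1=0, p2=2, p3=4, p4=3) → (p0=1, p1=0, p2=4, p3=4, p4=3)
step 4: fire t1:  (p0=1, p1=0, p2=4, p3=4, p4=3) → (p0=1, p1=2, p2=7, p3=1, p4=4)
step 5: fire t3:  (p0=1, p1=2, p2=7, p3=1, p4=4) → (p0=2, p1=2, p2=6, p3=1, p4=4)
step 6: fire t3:  (p0=2, p1=2, p2=6, p3=1, p4=4) → (p0=3, p1=2, p2=5, p3=1, p4=4)

(p0=3, p1=2, p2=5, p3=1, p4=4)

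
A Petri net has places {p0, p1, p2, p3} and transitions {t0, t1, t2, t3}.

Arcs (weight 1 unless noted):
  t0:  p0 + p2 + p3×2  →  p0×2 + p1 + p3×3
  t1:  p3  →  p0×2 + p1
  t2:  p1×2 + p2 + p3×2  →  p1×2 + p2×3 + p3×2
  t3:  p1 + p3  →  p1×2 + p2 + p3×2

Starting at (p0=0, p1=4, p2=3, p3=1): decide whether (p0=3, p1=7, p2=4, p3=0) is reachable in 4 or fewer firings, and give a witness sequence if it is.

NO — not reachable within 4 firings

depth 0: 1 marking
depth 1: 3 markings reached so far
depth 2: 6 markings reached so far
depth 3: 12 markings reached so far
depth 4: 22 markings reached so far
target is not among the 22 markings reachable within 4 steps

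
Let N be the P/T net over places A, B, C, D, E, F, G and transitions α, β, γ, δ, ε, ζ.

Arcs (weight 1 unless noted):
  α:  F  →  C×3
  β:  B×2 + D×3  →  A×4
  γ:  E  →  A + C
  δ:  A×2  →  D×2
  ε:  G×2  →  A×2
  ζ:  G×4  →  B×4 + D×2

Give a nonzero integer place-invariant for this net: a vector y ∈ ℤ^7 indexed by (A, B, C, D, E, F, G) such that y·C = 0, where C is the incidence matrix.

y = (A:0, B:0, C:1, D:0, E:1, F:3, G:0)

Incidence matrix C (rows=places, cols=transitions):
        α    β    γ    δ    ε    ζ
    A   0    4    1   -2    2    0
    B   0   -2    0    0    0    4
    C   3    0    1    0    0    0
    D   0   -3    0    2    0    2
    E   0    0   -1    0    0    0
    F  -1    0    0    0    0    0
    G   0    0    0    0   -2   -4

Candidate y = [0, 0, 1, 0, 1, 3, 0]; check y·C column-wise:
  col α: 1·3 + 1·0 + 3·-1 = 0
  col β: 0·4 + 0·-2 + 1·0 + 0·-3 + 1·0 + 3·0 = 0
  col γ: 0·1 + 1·1 + 1·-1 + 3·0 = 0
  col δ: 0·-2 + 1·0 + 0·2 + 1·0 + 3·0 = 0
  col ε: 0·2 + 1·0 + 1·0 + 3·0 + 0·-2 = 0
  col ζ: 0·4 + 1·0 + 0·2 + 1·0 + 3·0 + 0·-4 = 0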